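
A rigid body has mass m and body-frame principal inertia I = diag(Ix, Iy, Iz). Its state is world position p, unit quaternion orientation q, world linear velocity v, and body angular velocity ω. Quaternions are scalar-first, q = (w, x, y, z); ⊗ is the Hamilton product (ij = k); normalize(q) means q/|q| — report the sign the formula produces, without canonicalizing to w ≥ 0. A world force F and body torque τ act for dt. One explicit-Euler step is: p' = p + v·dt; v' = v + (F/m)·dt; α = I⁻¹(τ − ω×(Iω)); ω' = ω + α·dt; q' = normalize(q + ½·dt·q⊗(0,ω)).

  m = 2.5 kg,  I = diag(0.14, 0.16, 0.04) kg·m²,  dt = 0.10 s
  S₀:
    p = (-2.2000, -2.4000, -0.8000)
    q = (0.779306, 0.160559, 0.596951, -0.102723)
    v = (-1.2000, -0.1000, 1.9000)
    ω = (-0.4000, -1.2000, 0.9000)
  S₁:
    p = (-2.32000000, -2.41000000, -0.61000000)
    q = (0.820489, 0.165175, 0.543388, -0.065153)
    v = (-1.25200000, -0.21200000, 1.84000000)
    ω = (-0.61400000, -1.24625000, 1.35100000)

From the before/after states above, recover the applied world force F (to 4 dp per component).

Δv = v₁−v₀ = (-0.05200000, -0.11200000, -0.06000000)
F = m·Δv/dt = (-1.3000, -2.8000, -1.5000)

F = (-1.3000, -2.8000, -1.5000)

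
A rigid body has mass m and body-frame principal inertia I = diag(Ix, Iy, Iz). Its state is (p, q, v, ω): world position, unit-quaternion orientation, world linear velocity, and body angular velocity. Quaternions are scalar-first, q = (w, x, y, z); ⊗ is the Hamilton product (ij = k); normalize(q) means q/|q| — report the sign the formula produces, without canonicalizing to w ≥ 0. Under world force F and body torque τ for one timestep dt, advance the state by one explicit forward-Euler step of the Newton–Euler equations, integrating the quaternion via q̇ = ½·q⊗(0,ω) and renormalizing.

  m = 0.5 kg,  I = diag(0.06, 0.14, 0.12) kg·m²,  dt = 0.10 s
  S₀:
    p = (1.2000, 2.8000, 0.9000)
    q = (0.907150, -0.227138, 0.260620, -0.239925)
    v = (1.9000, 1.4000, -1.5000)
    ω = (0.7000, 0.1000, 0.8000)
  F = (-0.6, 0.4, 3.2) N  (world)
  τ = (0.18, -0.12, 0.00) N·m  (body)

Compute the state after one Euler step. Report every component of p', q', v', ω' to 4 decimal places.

p' = (1.3900, 2.9400, 0.7500)
q' = (0.9221, -0.1835, 0.2655, -0.2136)
v' = (1.7800, 1.4800, -0.8600)
ω' = (1.0027, 0.0383, 0.7953)

precession coupling ω×(Iω) = (-0.0016, -0.0336, 0.0056)
angular accel α = (3.0267, -0.6171, -0.0467)
new body rate ω' = (1.0027, 0.0383, 0.7953)
2q̇ = q⊗(0,ω) = (0.3248746, 0.8674935, 0.1044779, 0.5205722)
q + ½dt·q⊗(0,ω), renormalized = (0.9221, -0.1835, 0.2655, -0.2136)
p + v·dt = (1.3900, 2.9400, 0.7500)
v' = v + a·dt = (1.7800, 1.4800, -0.8600)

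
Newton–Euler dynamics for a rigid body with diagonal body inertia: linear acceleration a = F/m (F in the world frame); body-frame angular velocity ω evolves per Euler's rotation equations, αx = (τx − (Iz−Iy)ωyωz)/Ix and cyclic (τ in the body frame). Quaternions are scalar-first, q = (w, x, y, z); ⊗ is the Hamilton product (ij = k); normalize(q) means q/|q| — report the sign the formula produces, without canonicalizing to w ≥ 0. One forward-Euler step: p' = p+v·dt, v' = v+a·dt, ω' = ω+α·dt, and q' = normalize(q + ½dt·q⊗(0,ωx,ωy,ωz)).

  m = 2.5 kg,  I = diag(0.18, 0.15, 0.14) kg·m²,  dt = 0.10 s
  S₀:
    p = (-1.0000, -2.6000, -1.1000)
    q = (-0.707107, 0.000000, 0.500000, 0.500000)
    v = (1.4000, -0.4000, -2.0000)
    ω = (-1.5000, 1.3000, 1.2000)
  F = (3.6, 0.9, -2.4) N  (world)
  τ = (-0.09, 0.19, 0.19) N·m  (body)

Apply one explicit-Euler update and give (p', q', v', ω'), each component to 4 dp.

α = I⁻¹(τ − ω×Iω) = (-0.4133, 1.7467, 0.9393)
ω + α·dt = (-1.5413, 1.4747, 1.2939)
q⊗(0,ω) = (-1.2500000, 1.0106605, -1.6692391, -0.0985284)
updated quaternion q' = (-0.7645, 0.0502, 0.4138, 0.4918)
linear accel F/m = (1.4400, 0.3600, -0.9600)
p + v·dt = (-0.8600, -2.6400, -1.3000)
v + (F/m)dt = (1.5440, -0.3640, -2.0960)

p' = (-0.8600, -2.6400, -1.3000)
q' = (-0.7645, 0.0502, 0.4138, 0.4918)
v' = (1.5440, -0.3640, -2.0960)
ω' = (-1.5413, 1.4747, 1.2939)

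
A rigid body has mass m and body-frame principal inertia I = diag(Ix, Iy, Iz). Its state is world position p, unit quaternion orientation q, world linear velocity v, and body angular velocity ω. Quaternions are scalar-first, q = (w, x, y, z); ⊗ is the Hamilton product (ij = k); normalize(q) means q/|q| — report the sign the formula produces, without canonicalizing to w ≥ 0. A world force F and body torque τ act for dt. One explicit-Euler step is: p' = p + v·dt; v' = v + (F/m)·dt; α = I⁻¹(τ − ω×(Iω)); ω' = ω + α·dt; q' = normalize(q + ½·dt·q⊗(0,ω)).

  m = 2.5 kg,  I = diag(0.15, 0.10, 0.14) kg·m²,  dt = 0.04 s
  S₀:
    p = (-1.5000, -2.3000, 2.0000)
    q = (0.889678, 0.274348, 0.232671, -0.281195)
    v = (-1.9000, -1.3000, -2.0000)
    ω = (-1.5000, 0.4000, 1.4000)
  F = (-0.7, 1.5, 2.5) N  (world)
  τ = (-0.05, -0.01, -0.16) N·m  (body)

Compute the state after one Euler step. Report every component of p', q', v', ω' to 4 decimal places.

precession coupling ω×(Iω) = (0.0224, -0.0210, 0.0300)
angular accel α = (-0.4827, 0.1100, -1.3571)
ω' = ω + α·dt = (-1.5193, 0.4044, 1.3457)
q⊗(0,ω) = (0.7121266, -0.8962996, 0.3935765, 1.7042949)
q + ½dt·q⊗(0,ω), renormalized = (0.9031, 0.2562, 0.2403, -0.2469)
new position p' = (-1.5760, -2.3520, 1.9200)
v + (F/m)dt = (-1.9112, -1.2760, -1.9600)

p' = (-1.5760, -2.3520, 1.9200)
q' = (0.9031, 0.2562, 0.2403, -0.2469)
v' = (-1.9112, -1.2760, -1.9600)
ω' = (-1.5193, 0.4044, 1.3457)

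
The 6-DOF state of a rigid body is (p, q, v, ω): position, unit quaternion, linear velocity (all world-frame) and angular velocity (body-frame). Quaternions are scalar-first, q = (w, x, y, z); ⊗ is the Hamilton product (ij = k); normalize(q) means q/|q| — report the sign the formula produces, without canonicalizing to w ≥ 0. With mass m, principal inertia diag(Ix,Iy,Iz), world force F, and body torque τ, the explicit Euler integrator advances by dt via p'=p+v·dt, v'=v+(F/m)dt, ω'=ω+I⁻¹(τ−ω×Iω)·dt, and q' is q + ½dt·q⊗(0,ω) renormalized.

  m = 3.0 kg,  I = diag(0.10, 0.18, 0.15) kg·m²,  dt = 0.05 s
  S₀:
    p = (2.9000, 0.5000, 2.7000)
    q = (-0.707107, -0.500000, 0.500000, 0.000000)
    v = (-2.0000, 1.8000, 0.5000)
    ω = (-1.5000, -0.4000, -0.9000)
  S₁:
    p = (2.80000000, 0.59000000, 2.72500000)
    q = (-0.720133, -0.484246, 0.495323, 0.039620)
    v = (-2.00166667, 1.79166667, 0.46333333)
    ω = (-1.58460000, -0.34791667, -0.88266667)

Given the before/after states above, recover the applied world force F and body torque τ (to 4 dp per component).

v₁ − v₀ = (-0.00166667, -0.00833333, -0.03666667)
F = m·Δv/dt = (-0.1000, -0.5000, -2.2000)
ω₁ − ω₀ = (-0.08460000, 0.05208333, 0.01733333)
applied torque τ = (-0.1800, 0.1200, 0.1000)

F = (-0.1000, -0.5000, -2.2000)
τ = (-0.1800, 0.1200, 0.1000)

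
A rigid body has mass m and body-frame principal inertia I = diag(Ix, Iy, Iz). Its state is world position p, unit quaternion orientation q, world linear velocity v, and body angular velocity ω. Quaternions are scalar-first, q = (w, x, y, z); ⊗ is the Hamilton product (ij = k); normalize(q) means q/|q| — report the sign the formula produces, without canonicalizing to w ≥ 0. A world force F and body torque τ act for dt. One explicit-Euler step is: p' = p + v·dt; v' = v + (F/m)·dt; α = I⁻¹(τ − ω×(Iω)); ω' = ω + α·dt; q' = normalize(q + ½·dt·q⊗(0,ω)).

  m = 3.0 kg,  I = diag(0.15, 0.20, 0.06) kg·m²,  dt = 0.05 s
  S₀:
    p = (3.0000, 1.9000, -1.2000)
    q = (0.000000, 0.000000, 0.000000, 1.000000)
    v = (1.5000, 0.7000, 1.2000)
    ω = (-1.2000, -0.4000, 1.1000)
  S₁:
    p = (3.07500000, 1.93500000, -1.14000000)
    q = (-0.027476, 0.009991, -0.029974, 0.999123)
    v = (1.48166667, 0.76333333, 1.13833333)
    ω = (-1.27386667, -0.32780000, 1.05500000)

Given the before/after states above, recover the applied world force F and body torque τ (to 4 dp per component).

ω₁ − ω₀ = (-0.07386667, 0.07220000, -0.04500000)
applied torque τ = (-0.1600, 0.1700, -0.0300)
velocity change Δv = (-0.01833333, 0.06333333, -0.06166667)
F = m·Δv/dt = (-1.1000, 3.8000, -3.7000)

F = (-1.1000, 3.8000, -3.7000)
τ = (-0.1600, 0.1700, -0.0300)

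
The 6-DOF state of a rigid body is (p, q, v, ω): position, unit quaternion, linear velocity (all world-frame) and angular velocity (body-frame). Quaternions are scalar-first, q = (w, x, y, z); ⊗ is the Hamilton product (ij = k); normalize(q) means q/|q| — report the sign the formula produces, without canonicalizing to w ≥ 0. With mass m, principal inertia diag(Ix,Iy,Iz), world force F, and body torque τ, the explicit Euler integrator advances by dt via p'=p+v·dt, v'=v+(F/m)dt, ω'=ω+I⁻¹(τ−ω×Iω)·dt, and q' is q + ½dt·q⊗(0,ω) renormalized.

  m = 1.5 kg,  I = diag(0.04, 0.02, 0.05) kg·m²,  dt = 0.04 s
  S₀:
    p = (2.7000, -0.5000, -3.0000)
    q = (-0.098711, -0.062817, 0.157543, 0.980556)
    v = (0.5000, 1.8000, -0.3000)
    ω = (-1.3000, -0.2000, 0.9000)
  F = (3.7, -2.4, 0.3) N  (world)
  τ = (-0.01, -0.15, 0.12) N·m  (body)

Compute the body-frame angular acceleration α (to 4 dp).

ω×(Iω) gyroscopic = (-0.0054, 0.0117, -0.0052)
(τ − ω×Iω)/I = (-0.1150, -8.0850, 2.5040)

α = (-0.1150, -8.0850, 2.5040)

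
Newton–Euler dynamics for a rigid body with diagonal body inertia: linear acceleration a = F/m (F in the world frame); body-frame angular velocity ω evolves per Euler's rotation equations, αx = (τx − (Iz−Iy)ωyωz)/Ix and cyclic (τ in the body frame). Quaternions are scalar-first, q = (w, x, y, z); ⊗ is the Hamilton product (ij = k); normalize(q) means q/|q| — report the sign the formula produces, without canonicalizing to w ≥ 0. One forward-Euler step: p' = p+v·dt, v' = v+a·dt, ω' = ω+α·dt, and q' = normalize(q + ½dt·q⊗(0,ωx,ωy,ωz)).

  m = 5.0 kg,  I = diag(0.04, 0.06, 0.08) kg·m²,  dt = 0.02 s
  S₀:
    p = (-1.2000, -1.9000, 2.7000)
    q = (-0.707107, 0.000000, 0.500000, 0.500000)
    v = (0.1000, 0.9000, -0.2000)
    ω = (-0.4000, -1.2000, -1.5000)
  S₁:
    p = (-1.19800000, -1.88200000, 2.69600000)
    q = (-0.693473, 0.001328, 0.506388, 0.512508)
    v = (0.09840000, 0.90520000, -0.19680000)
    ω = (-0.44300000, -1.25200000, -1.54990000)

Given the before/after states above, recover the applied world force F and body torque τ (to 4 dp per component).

v₁ − v₀ = (-0.00160000, 0.00520000, 0.00320000)
F = m·Δv/dt = (-0.4000, 1.3000, 0.8000)
ω₁ − ω₀ = (-0.04300000, -0.05200000, -0.04990000)
ω₀×(Iω₀) = (0.0360, -0.0240, 0.0096)
I·α + gyro = (-0.0500, -0.1800, -0.1900)

F = (-0.4000, 1.3000, 0.8000)
τ = (-0.0500, -0.1800, -0.1900)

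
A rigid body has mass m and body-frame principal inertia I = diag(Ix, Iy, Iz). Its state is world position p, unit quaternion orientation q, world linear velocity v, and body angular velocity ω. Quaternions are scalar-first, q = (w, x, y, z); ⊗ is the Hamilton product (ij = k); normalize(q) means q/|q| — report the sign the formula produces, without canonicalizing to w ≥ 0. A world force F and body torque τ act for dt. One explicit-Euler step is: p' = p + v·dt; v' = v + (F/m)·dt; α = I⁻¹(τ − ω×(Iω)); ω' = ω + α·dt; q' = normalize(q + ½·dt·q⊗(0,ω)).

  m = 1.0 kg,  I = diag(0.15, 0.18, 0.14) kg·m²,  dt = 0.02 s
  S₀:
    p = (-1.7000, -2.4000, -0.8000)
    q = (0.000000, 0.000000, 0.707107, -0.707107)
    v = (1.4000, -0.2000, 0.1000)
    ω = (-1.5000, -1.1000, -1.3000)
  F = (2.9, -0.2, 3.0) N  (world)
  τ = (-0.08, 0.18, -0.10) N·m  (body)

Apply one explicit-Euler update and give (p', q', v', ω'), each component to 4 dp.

angular accel α = (-0.1520, 0.8917, -1.0679)
new body rate ω' = (-1.5030, -1.0822, -1.3214)
2q̇ = q⊗(0,ω) = (-0.1414214, -1.6970568, 1.0606605, 1.0606605)
q + ½dt·q⊗(0,ω), renormalized = (-0.0014, -0.0170, 0.7175, -0.6963)
linear accel F/m = (2.9000, -0.2000, 3.0000)
p + v·dt = (-1.6720, -2.4040, -0.7980)
new velocity v' = (1.4580, -0.2040, 0.1600)

p' = (-1.6720, -2.4040, -0.7980)
q' = (-0.0014, -0.0170, 0.7175, -0.6963)
v' = (1.4580, -0.2040, 0.1600)
ω' = (-1.5030, -1.0822, -1.3214)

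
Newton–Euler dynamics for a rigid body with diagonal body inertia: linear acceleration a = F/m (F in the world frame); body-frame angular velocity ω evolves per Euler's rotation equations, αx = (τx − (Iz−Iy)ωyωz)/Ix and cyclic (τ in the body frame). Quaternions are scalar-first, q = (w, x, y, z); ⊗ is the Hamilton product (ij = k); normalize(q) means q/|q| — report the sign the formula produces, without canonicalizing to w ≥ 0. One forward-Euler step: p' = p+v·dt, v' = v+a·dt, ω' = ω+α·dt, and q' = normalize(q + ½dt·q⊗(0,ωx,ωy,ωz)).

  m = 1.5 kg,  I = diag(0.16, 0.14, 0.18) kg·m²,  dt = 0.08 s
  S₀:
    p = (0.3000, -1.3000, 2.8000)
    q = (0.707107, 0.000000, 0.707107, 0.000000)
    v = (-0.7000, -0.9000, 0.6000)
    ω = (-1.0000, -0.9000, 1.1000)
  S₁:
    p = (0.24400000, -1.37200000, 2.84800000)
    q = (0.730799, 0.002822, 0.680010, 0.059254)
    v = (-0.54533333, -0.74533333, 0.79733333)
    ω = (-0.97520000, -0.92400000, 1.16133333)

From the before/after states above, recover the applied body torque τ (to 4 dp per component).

τ = (0.0100, -0.0200, 0.1200)

rate change Δω = (0.02480000, -0.02400000, 0.06133333)
precession coupling = (-0.0396, 0.0220, -0.0180)
τ = I·(Δω/dt) + ω₀×(Iω₀) = (0.0100, -0.0200, 0.1200)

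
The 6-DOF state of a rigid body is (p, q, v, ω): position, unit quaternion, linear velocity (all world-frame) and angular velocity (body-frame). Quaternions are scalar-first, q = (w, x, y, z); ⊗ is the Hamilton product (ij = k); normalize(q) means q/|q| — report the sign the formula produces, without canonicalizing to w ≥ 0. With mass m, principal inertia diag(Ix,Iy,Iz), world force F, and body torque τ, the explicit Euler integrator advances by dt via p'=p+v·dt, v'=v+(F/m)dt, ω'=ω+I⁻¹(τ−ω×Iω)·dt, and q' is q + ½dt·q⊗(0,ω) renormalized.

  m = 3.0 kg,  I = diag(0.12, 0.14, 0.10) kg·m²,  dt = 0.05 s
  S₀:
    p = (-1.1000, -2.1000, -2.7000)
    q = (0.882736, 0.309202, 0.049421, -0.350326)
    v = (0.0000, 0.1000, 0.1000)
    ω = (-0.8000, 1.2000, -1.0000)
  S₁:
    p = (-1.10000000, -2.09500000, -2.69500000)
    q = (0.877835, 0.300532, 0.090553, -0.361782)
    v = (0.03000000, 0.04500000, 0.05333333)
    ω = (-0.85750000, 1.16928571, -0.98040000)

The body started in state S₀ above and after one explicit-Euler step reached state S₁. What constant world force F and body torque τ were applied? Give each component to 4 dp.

rate change Δω = (-0.05750000, -0.03071429, 0.01960000)
ω₀×(Iω₀) = (0.0480, 0.0160, -0.0192)
I·α + gyro = (-0.0900, -0.0700, 0.0200)
velocity change Δv = (0.03000000, -0.05500000, -0.04666667)
F = m·Δv/dt = (1.8000, -3.3000, -2.8000)

F = (1.8000, -3.3000, -2.8000)
τ = (-0.0900, -0.0700, 0.0200)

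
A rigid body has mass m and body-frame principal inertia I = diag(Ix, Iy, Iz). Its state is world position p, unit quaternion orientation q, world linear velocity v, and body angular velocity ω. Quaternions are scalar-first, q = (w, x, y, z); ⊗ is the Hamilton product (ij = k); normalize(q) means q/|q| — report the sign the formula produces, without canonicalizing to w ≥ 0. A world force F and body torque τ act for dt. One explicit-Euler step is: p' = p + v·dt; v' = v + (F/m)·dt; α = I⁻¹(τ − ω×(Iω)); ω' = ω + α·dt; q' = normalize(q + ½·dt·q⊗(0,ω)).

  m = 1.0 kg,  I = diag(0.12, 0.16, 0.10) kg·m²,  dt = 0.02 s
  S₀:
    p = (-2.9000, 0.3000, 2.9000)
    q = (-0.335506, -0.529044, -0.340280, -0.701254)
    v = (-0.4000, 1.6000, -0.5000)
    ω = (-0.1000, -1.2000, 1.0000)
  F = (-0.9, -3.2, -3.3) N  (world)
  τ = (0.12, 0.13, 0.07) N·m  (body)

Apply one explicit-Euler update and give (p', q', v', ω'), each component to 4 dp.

p' = (-2.9080, 0.3320, 2.8900)
q' = (-0.3331, -0.5405, -0.3302, -0.6985)
v' = (-0.4180, 1.5360, -0.5660)
ω' = (-0.0920, -1.1835, 1.0130)

linear accel F/m = (-0.9000, -3.2000, -3.3000)
new position p' = (-2.9080, 0.3320, 2.8900)
new velocity v' = (-0.4180, 1.5360, -0.5660)
precession coupling ω×(Iω) = (0.0720, -0.0020, 0.0048)
α = I⁻¹(τ − ω×Iω) = (0.4000, 0.8250, 0.6520)
ω' = ω + α·dt = (-0.0920, -1.1835, 1.0130)
q⊗(0,ω) = (0.2400136, -1.1482342, 1.0017766, 0.2653188)
updated quaternion q' = (-0.3331, -0.5405, -0.3302, -0.6985)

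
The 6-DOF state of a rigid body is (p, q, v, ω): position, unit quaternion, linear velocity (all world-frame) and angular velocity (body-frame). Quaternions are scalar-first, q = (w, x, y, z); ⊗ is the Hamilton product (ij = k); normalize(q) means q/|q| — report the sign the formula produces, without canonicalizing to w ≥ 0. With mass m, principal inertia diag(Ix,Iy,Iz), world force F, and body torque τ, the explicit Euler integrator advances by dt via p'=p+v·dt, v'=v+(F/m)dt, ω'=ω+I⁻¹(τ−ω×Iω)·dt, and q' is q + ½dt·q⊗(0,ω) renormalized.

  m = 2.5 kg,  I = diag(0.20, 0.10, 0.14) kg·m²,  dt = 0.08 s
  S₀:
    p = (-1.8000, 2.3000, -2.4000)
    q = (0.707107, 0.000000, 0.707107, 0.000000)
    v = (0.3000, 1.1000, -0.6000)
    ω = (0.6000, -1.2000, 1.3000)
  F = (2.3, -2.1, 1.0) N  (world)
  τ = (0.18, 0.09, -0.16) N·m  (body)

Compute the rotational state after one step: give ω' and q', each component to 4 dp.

ω' = (0.6970, -1.1654, 1.1674)
q' = (0.7390, 0.0536, 0.6713, 0.0197)

α = I⁻¹(τ − ω×Iω) = (1.2120, 0.4320, -1.6571)
ω' = ω + α·dt = (0.6970, -1.1654, 1.1674)
q⊗(0,ω) = (0.8485284, 1.3435033, -0.8485284, 0.4949749)
q' = normalize(q + ½dt·q⊗(0,ω)) = (0.7390, 0.0536, 0.6713, 0.0197)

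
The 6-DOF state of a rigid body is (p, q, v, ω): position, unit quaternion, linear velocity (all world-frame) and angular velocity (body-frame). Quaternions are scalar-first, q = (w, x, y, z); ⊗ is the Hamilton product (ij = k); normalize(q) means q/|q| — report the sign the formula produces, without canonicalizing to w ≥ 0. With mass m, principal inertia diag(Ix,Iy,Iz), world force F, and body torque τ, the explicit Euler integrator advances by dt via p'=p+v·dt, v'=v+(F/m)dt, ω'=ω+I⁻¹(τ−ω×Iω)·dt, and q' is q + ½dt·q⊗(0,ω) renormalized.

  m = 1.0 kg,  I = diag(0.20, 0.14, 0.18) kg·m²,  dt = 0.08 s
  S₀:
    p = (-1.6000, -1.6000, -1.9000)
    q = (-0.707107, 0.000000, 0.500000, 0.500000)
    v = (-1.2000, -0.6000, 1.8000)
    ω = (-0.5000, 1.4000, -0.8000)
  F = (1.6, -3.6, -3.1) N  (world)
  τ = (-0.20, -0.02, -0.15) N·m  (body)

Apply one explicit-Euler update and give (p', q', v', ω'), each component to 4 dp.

p' = (-1.6960, -1.6480, -1.7560)
q' = (-0.7175, -0.0298, 0.4494, 0.5314)
v' = (-1.0720, -0.8880, 1.5520)
ω' = (-0.5621, 1.3840, -0.8853)

p + v·dt = (-1.6960, -1.6480, -1.7560)
v' = v + a·dt = (-1.0720, -0.8880, 1.5520)
angular accel α = (-0.7760, -0.2000, -1.0667)
ω + α·dt = (-0.5621, 1.3840, -0.8853)
Hamilton product q⊗(0,ω) = (-0.3000000, -0.7464465, -1.2399498, 0.8156856)
q + ½dt·q⊗(0,ω), renormalized = (-0.7175, -0.0298, 0.4494, 0.5314)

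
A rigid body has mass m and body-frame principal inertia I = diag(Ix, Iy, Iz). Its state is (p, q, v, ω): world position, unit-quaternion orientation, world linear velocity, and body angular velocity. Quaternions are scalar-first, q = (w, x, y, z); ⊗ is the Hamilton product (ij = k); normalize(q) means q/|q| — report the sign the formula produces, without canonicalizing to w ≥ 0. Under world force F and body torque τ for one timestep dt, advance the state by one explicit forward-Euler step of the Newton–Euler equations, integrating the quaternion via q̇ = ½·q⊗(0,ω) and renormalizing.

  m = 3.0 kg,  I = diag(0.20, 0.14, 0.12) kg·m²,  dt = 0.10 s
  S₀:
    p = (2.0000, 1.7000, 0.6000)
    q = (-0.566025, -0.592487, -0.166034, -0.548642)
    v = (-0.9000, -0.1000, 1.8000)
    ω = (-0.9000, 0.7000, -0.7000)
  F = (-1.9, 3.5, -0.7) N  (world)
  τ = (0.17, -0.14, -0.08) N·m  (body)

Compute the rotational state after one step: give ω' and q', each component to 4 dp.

gyro term ω×Iω = (0.0098, 0.0504, 0.0378)
angular accel α = (0.8010, -1.3600, -0.9817)
ω' = ω + α·dt = (-0.8199, 0.5640, -0.7982)
q⊗(0,ω) = (-0.8010639, 1.0096957, -0.3171806, -0.1679540)
updated quaternion q' = (-0.6047, -0.5408, -0.1815, -0.5558)

ω' = (-0.8199, 0.5640, -0.7982)
q' = (-0.6047, -0.5408, -0.1815, -0.5558)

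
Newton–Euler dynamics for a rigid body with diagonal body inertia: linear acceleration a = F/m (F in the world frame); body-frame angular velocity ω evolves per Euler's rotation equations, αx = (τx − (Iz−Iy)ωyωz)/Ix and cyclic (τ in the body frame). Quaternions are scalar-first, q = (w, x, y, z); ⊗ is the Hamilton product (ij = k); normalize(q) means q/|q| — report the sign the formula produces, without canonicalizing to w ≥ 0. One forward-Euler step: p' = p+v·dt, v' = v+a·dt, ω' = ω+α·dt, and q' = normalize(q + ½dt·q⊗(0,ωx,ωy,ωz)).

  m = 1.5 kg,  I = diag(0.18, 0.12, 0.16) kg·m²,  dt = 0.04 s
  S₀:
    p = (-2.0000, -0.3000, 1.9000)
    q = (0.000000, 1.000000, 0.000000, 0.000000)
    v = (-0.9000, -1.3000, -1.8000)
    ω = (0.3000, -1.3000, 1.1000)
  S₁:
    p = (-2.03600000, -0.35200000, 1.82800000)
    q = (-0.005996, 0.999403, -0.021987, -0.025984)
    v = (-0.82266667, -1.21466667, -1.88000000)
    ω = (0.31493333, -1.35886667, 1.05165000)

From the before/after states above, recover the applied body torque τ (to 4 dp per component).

τ = (0.0100, -0.1700, -0.1700)

rate change Δω = (0.01493333, -0.05886667, -0.04835000)
gyro term ω₀×Iω₀ = (-0.0572, 0.0066, 0.0234)
I·α + gyro = (0.0100, -0.1700, -0.1700)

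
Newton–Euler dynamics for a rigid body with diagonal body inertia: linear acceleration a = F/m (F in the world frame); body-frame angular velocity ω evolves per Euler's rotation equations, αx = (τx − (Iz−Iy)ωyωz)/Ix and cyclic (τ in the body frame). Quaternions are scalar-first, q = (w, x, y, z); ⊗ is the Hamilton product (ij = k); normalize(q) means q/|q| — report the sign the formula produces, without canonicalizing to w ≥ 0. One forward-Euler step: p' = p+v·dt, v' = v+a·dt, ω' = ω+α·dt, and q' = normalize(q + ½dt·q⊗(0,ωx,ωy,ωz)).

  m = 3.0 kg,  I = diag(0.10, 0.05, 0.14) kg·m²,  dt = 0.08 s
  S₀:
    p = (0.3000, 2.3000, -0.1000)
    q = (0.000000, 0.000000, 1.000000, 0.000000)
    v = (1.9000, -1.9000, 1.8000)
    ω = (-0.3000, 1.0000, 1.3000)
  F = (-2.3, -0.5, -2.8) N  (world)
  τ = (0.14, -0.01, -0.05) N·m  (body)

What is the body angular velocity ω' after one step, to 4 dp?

ω' = (-0.2816, 0.9590, 1.2629)

ω×(Iω) gyroscopic = (0.1170, 0.0156, 0.0150)
α = I⁻¹(τ − ω×Iω) = (0.2300, -0.5120, -0.4643)
new body rate ω' = (-0.2816, 0.9590, 1.2629)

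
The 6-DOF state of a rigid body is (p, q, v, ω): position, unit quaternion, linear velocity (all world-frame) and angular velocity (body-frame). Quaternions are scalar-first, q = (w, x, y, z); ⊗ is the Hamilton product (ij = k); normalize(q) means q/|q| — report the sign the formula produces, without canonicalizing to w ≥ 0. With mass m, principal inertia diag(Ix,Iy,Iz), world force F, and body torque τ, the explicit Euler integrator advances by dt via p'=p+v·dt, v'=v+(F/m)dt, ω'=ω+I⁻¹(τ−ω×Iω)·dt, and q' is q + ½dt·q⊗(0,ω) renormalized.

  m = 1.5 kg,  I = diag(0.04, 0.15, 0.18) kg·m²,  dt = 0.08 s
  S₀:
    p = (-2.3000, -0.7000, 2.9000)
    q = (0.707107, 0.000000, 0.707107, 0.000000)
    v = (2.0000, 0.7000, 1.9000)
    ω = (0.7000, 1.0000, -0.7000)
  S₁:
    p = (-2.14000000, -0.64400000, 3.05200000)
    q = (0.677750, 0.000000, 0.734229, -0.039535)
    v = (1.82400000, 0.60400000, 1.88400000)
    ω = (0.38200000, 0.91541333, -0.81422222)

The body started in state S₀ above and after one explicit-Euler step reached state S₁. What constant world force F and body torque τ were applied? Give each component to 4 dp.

F = (-3.3000, -1.8000, -0.3000)
τ = (-0.1800, -0.0900, -0.1800)

Δω = ω₁−ω₀ = (-0.31800000, -0.08458667, -0.11422222)
applied torque τ = (-0.1800, -0.0900, -0.1800)
v₁ − v₀ = (-0.17600000, -0.09600000, -0.01600000)
applied force F = (-3.3000, -1.8000, -0.3000)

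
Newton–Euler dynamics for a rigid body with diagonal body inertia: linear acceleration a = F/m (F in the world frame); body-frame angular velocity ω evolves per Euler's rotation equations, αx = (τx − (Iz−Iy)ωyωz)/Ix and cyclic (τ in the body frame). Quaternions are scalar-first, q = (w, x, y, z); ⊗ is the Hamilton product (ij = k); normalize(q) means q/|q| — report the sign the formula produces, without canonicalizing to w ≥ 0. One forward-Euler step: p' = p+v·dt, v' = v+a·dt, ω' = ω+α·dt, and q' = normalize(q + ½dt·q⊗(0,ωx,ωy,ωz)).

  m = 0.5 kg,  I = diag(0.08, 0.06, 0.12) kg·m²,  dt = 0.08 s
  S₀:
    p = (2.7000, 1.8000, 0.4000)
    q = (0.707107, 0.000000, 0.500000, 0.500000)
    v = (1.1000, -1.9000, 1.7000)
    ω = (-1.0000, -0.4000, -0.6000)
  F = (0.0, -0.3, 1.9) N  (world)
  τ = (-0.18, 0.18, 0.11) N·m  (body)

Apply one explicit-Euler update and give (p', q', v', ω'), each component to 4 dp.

p' = (2.7880, 1.6480, 0.5360)
q' = (0.7262, -0.0322, 0.4681, 0.5024)
v' = (1.1000, -1.9480, 2.0040)
ω' = (-1.1944, -0.1280, -0.5213)

ω×(Iω) gyroscopic = (0.0144, -0.0240, -0.0080)
α = I⁻¹(τ − ω×Iω) = (-2.4300, 3.4000, 0.9833)
ω' = ω + α·dt = (-1.1944, -0.1280, -0.5213)
2q̇ = q⊗(0,ω) = (0.5000000, -0.8071070, -0.7828428, 0.0757358)
updated quaternion q' = (0.7262, -0.0322, 0.4681, 0.5024)
p + v·dt = (2.7880, 1.6480, 0.5360)
v + (F/m)dt = (1.1000, -1.9480, 2.0040)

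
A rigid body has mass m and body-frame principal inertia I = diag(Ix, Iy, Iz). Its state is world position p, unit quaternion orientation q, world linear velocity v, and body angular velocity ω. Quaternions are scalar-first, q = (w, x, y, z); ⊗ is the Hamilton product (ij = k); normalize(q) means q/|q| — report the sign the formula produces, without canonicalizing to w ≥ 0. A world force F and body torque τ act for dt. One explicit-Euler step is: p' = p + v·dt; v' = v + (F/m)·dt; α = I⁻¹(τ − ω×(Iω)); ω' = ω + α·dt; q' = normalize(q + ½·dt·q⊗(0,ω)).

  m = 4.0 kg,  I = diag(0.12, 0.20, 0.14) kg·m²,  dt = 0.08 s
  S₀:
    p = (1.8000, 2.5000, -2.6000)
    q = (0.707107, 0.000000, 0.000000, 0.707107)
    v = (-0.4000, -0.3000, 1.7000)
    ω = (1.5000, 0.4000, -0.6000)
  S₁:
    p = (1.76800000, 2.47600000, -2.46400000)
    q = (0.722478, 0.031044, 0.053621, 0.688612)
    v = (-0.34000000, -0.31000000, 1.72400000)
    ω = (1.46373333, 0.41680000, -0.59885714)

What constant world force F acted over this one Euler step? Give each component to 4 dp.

v₁ − v₀ = (0.06000000, -0.01000000, 0.02400000)
applied force F = (3.0000, -0.5000, 1.2000)

F = (3.0000, -0.5000, 1.2000)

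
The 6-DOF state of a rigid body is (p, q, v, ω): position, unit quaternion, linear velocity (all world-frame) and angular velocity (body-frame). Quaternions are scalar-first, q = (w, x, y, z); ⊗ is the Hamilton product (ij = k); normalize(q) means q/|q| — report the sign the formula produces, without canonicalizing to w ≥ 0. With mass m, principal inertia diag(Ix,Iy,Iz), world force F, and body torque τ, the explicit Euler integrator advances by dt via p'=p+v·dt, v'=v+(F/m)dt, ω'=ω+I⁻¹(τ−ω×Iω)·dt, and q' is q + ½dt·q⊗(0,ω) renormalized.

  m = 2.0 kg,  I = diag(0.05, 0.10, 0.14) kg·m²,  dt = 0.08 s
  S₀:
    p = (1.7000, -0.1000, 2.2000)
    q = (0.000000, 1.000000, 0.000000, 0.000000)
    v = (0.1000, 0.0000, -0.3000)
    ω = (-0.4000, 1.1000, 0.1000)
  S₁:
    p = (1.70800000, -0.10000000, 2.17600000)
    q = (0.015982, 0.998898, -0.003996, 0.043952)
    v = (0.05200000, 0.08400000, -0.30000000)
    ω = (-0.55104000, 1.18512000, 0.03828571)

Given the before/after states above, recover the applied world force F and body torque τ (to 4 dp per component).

ω₁ − ω₀ = (-0.15104000, 0.08512000, -0.06171429)
precession coupling = (0.0044, 0.0036, -0.0220)
applied torque τ = (-0.0900, 0.1100, -0.1300)
velocity change Δv = (-0.04800000, 0.08400000, 0.00000000)
m·(v₁−v₀)/dt = (-1.2000, 2.1000, 0.0000)

F = (-1.2000, 2.1000, 0.0000)
τ = (-0.0900, 0.1100, -0.1300)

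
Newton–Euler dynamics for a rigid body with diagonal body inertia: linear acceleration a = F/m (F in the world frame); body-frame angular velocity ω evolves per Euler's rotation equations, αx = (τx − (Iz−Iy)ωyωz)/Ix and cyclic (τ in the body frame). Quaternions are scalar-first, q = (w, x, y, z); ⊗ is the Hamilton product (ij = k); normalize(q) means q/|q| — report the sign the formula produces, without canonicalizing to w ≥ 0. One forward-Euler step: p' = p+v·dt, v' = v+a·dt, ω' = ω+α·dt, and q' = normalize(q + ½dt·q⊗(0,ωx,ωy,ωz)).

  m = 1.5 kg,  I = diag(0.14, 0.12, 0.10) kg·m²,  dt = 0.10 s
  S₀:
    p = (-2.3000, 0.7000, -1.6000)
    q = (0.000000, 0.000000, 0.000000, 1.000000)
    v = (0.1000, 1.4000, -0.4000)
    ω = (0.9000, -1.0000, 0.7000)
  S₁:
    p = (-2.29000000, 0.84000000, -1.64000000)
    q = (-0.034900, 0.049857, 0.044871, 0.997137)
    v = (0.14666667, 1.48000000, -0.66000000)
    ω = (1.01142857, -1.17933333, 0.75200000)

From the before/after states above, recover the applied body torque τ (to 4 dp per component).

ω₁ − ω₀ = (0.11142857, -0.17933333, 0.05200000)
ω₀×(Iω₀) = (0.0140, 0.0252, 0.0180)
I·α + gyro = (0.1700, -0.1900, 0.0700)

τ = (0.1700, -0.1900, 0.0700)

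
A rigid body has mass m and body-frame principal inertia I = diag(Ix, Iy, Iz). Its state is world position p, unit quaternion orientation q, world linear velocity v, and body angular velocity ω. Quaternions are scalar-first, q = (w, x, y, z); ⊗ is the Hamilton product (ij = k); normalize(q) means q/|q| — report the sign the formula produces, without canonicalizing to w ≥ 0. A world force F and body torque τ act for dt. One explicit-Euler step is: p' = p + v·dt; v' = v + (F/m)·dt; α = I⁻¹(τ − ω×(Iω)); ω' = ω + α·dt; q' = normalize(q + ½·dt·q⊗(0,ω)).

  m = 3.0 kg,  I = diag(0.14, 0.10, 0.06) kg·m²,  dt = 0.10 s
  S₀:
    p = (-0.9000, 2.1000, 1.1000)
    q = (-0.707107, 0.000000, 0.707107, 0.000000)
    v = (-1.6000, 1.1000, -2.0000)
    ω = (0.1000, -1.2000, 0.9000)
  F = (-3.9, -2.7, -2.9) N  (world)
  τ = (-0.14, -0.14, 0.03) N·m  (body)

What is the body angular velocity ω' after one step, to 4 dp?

(τ − ω×Iω)/I = (-1.3086, -1.4720, 0.4200)
ω + α·dt = (-0.0309, -1.3472, 0.9420)

ω' = (-0.0309, -1.3472, 0.9420)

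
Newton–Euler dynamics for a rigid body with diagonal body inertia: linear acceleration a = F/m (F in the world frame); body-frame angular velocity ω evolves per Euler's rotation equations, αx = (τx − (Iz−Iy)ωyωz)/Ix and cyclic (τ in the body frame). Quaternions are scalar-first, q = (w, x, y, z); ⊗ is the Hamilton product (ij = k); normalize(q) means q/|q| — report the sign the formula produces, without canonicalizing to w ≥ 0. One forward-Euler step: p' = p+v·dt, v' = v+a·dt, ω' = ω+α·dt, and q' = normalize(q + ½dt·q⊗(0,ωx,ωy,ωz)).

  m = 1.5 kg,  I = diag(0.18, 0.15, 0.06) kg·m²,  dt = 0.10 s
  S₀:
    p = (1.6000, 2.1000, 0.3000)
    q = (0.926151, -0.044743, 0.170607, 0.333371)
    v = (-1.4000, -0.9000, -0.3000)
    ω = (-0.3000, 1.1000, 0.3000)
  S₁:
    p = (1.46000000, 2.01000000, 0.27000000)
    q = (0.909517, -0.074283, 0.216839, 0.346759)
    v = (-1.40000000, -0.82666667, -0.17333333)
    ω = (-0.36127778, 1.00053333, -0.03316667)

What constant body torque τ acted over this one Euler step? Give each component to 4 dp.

τ = (-0.1400, -0.1600, -0.1900)

rate change Δω = (-0.06127778, -0.09946667, -0.33316667)
τ = I·(Δω/dt) + ω₀×(Iω₀) = (-0.1400, -0.1600, -0.1900)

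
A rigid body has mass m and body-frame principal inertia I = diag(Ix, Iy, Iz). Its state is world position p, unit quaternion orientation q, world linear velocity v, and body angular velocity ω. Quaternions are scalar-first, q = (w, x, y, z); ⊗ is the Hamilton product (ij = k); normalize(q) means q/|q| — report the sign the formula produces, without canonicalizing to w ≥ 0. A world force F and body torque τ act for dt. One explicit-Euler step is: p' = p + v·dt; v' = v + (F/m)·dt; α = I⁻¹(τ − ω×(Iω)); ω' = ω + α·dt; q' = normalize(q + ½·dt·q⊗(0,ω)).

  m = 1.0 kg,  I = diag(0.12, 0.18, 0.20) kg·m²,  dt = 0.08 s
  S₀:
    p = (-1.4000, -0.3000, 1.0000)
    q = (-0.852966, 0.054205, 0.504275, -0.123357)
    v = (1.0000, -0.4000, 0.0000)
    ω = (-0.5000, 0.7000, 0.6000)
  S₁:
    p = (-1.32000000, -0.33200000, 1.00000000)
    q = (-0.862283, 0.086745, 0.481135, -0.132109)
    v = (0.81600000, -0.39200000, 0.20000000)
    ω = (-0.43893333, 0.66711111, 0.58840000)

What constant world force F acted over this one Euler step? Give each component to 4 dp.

F = (-2.3000, 0.1000, 2.5000)

v₁ − v₀ = (-0.18400000, 0.00800000, 0.20000000)
m·(v₁−v₀)/dt = (-2.3000, 0.1000, 2.5000)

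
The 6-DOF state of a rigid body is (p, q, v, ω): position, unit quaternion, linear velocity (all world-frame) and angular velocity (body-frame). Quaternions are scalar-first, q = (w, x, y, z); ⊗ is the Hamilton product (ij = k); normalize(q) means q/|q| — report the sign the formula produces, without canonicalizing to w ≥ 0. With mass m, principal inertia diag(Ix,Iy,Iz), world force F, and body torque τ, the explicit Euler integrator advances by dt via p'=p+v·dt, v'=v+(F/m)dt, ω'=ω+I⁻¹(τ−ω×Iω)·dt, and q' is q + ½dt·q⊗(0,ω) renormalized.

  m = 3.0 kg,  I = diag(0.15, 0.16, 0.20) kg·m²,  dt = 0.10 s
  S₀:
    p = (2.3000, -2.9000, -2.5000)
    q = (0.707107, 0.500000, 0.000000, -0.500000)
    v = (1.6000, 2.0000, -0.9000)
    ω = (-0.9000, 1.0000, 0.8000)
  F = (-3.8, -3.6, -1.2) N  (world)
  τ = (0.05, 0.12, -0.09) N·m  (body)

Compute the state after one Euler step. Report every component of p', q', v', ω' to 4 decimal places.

p' = (2.4600, -2.7000, -2.5900)
q' = (0.7473, 0.4917, 0.0377, -0.4454)
v' = (1.4733, 1.8800, -0.9400)
ω' = (-0.8880, 1.0525, 0.7595)

gyro term ω×Iω = (0.0320, 0.0360, -0.0090)
(τ − ω×Iω)/I = (0.1200, 0.5250, -0.4050)
ω' = ω + α·dt = (-0.8880, 1.0525, 0.7595)
Hamilton product q⊗(0,ω) = (0.8500000, -0.1363963, 0.7571070, 1.0656856)
updated quaternion q' = (0.7473, 0.4917, 0.0377, -0.4454)
p + v·dt = (2.4600, -2.7000, -2.5900)
v' = v + a·dt = (1.4733, 1.8800, -0.9400)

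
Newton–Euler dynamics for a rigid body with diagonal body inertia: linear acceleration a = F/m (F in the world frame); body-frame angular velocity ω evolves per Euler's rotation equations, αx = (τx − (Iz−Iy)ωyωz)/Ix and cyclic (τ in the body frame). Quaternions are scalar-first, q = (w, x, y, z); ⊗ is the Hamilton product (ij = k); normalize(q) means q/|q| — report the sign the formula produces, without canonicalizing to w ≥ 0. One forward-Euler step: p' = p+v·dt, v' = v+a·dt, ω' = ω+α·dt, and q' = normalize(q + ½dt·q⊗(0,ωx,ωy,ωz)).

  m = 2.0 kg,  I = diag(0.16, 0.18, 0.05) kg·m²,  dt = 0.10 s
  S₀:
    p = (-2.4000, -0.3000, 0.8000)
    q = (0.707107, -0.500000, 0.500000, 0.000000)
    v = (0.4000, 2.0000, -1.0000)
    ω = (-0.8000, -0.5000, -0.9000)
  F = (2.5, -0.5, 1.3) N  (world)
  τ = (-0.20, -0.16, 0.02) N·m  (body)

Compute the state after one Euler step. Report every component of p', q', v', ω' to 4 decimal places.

new position p' = (-2.3600, -0.1000, 0.7000)
new velocity v' = (0.5250, 1.9750, -0.9350)
precession coupling ω×(Iω) = (-0.0585, 0.0792, 0.0080)
(τ − ω×Iω)/I = (-0.8844, -1.3289, 0.2400)
ω + α·dt = (-0.8884, -0.6329, -0.8760)
Hamilton product q⊗(0,ω) = (-0.1500000, -1.0156856, -0.8035535, 0.0136037)
updated quaternion q' = (0.6981, -0.5496, 0.4588, 0.0007)

p' = (-2.3600, -0.1000, 0.7000)
q' = (0.6981, -0.5496, 0.4588, 0.0007)
v' = (0.5250, 1.9750, -0.9350)
ω' = (-0.8884, -0.6329, -0.8760)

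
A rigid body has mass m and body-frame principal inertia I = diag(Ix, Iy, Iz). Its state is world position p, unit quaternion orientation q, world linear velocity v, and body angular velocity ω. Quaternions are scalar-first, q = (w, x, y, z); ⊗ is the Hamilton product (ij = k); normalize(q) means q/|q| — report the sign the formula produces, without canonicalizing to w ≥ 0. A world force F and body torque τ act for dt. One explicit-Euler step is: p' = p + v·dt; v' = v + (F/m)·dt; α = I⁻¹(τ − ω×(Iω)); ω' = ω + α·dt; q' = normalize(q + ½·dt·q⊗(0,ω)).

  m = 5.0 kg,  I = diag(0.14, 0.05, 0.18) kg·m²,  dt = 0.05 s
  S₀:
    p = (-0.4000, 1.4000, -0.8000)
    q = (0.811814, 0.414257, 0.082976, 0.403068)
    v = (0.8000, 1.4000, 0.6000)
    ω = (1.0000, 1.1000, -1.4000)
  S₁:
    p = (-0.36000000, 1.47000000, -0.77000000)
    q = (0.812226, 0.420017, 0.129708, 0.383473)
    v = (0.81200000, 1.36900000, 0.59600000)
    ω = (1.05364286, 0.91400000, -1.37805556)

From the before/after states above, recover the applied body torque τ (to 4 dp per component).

τ = (-0.0500, -0.1300, -0.0200)

rate change Δω = (0.05364286, -0.18600000, 0.02194444)
precession coupling = (-0.2002, 0.0560, -0.0990)
I·α + gyro = (-0.0500, -0.1300, -0.0200)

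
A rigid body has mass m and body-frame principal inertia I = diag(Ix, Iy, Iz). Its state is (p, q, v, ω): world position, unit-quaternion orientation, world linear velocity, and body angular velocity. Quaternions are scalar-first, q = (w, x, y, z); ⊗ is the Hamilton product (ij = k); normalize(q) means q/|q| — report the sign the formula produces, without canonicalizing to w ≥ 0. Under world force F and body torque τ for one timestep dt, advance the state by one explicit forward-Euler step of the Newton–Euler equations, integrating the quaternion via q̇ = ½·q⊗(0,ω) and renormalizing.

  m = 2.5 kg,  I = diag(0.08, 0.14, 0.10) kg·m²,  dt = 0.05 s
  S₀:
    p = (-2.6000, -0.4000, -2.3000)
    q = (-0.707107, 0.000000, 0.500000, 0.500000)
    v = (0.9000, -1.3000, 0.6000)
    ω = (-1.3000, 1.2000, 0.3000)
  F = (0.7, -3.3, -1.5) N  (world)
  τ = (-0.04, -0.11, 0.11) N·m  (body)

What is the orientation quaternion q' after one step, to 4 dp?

Hamilton product q⊗(0,ω) = (-0.7500000, 0.4692391, -1.4985284, 0.4378679)
q' = normalize(q + ½dt·q⊗(0,ω)) = (-0.7251, 0.0117, 0.4621, 0.5104)

q' = (-0.7251, 0.0117, 0.4621, 0.5104)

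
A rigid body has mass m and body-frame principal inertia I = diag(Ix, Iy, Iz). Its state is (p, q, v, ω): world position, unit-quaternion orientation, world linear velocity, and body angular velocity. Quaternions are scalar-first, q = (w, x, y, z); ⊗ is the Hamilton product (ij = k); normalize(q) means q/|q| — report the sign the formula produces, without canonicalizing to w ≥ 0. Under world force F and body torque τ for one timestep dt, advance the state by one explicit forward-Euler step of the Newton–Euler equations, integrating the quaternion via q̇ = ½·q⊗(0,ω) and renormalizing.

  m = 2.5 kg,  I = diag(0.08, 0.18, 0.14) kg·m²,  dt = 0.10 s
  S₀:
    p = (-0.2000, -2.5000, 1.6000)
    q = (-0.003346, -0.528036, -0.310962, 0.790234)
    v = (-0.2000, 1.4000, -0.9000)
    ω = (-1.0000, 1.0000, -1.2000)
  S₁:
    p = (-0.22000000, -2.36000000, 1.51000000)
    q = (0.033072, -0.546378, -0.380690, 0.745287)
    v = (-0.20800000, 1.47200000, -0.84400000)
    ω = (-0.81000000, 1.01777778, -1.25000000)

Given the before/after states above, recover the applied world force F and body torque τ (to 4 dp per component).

F = (-0.2000, 1.8000, 1.4000)
τ = (0.2000, -0.0400, -0.1700)

v₁ − v₀ = (-0.00800000, 0.07200000, 0.05600000)
applied force F = (-0.2000, 1.8000, 1.4000)
rate change Δω = (0.19000000, 0.01777778, -0.05000000)
applied torque τ = (0.2000, -0.0400, -0.1700)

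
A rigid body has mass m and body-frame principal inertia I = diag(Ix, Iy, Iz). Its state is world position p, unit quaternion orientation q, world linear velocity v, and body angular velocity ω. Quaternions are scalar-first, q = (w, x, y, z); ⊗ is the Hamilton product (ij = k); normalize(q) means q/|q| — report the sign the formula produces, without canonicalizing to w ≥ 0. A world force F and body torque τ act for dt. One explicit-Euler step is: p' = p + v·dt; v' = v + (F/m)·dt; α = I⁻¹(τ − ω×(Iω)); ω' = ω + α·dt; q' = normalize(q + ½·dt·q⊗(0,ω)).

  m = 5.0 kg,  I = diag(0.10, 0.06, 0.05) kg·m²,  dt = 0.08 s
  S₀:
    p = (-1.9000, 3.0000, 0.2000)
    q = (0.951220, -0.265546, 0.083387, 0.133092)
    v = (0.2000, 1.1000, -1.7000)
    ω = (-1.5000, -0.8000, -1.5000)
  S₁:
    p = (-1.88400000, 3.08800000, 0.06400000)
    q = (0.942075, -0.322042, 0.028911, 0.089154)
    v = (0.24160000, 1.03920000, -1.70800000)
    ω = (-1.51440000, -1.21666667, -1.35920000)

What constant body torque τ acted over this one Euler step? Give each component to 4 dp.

τ = (-0.0300, -0.2000, 0.0400)

Δω = ω₁−ω₀ = (-0.01440000, -0.41666667, 0.14080000)
τ = I·(Δω/dt) + ω₀×(Iω₀) = (-0.0300, -0.2000, 0.0400)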